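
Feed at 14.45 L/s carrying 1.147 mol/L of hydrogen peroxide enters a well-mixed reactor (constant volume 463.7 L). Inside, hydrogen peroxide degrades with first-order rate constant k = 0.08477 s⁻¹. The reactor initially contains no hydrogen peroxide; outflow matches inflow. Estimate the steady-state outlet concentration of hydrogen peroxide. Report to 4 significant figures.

V dC/dt = Q(C_in − C) − k V C.
At steady state: 0 = Q C_in − (Q + kV) C_ss, so C_ss = Q C_in/(Q + kV).
C_ss = 14.45·1.147/(14.45 + 0.08477·463.7) = 16.5741/53.7578 = 0.308311 mol/L.

0.3083 mol/L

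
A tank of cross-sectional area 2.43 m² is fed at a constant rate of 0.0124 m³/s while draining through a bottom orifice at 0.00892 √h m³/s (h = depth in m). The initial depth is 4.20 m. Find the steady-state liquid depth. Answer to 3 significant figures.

Mass balance (ρ constant): A dh/dt = Q_in − 0.00892 √h. At steady state dh/dt = 0:
Q_in = 0.00892 √h_ss ⇒ √h_ss = 0.0124/0.00892 = 1.3901.
h_ss = 1.3901² = 1.9325 m. (Since h₀ = 4.20 m > h_ss, the level will fall toward this value.)

1.93 m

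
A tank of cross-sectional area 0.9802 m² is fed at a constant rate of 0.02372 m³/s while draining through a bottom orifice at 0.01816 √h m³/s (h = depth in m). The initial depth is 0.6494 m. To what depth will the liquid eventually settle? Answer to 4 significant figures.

1.706 m

Unsteady balance on liquid volume: A dh/dt = Q_in − 0.01816 √h. At steady state dh/dt = 0:
Q_in = 0.01816 √h_ss ⇒ √h_ss = 0.02372/0.01816 = 1.30617.
h_ss = 1.30617² = 1.70607 m. (Since h₀ = 0.6494 m < h_ss, the level will rise toward this value.)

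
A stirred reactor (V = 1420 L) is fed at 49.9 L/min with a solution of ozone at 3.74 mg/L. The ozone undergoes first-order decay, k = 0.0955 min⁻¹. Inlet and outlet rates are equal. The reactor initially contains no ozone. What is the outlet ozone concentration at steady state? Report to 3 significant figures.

V dC/dt = Q(C_in − C) − k V C.
At steady state: 0 = Q C_in − (Q + kV) C_ss, so C_ss = Q C_in/(Q + kV).
C_ss = 49.9·3.74/(49.9 + 0.0955·1420) = 186.63/185.51 = 1.0060 mg/L.

1.01 mg/L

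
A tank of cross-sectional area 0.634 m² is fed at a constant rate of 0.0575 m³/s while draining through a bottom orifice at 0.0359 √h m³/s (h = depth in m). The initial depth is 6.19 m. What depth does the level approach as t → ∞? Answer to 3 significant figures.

2.57 m

A dh/dt = Q_in − 0.0359 √h. Steady state requires inflow = outflow:
Q_in = 0.0359 √h_ss ⇒ √h_ss = 0.0575/0.0359 = 1.6017.
h_ss = 1.6017² = 2.5654 m. (Since h₀ = 6.19 m > h_ss, the level will fall toward this value.)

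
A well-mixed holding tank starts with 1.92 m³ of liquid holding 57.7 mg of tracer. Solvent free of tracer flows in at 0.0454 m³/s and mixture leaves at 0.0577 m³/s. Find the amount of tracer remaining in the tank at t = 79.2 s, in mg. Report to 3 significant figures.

Let m(t) be the amount of tracer. Volume: V(t) = V₀ + (Q_in − Q_out) t = 1.92 − 0.012300 t; V(79.2) = 0.94584 m³.
Species balance (pure solvent in): dm/dt = −Q_out · m/V(t).
Separate: dm/m = −Q_out dt/V(t) ⇒ ln(m/m₀) = −(Q_out/(Q_in−Q_out)) ln(V/V₀).
m = m₀ (V₀/V)^(Q_out/(Q_in−Q_out)) = 57.7 × (1.92/0.94584)^(-4.6911) = 2.0833 mg.

2.08 mg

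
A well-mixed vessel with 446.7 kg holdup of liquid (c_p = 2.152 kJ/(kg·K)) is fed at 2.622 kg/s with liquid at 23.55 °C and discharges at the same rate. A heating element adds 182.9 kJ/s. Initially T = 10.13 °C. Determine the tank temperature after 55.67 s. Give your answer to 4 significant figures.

22.91 °C

Energy balance: M c_p dT/dt = ṁ c_p (T_in − T) + 182.9.
τ = M/ṁ = 170.366 s; T_ss = T_in + Q̇/(ṁ c_p) = 23.55 + 182.9/(2.622·2.152) = 55.9645 °C.
Solution: T(t) = T_ss + (T₀ − T_ss) e^(−t/τ).
T(55.67) = 55.9645 + (-45.8345)·e^(−55.67/170.366) = 55.9645 + (-45.8345)·0.721252 = 22.9063 °C.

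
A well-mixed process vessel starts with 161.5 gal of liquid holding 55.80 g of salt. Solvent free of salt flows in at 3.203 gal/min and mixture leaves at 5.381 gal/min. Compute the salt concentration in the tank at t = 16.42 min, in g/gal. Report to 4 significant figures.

Let m(t) be the amount of salt. Volume: V(t) = V₀ + (Q_in − Q_out) t = 161.5 − 2.17800 t; V(16.42) = 125.737 gal.
No salt enters, so dm/dt = −Q_out · (m/V).
Separate: dm/m = −Q_out dt/V(t) ⇒ ln(m/m₀) = −(Q_out/(Q_in−Q_out)) ln(V/V₀).
m = m₀ (V₀/V)^(Q_out/(Q_in−Q_out)) = 55.80 × (161.5/125.737)^(-2.47062) = 30.0647 g.
C = m/V = 30.0647/125.737 = 0.239107 g/gal.

0.2391 g/gal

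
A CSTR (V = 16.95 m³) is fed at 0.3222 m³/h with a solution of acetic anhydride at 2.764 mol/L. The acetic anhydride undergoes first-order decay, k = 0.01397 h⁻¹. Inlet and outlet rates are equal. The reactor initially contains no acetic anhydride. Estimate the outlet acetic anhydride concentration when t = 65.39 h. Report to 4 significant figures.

1.409 mol/L

V dC/dt = Q(C_in − C) − k V C.
This is linear with rate a = Q/V + k = 0.0329788 h⁻¹.
C_ss = Q C_in/(Q + kV) = 1.59316 mol/L; C(t) = C_ss + (C₀ − C_ss) e^(−a t).
C(65.39) = 1.59316 + (-1.59316)·e^(−0.0329788·65.39) = 1.59316 + (-1.59316)·0.115731 = 1.40878 mol/L.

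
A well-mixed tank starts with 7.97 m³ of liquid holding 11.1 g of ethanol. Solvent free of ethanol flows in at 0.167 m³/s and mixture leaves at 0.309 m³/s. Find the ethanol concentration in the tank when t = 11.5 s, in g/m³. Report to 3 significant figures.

1.06 g/m³

Let m(t) be the amount of ethanol. Volume: V(t) = V₀ + (Q_in − Q_out) t = 7.97 − 0.14200 t; V(11.5) = 6.3370 m³.
No ethanol enters, so dm/dt = −Q_out · (m/V).
dm/m = −Q_out dt/(V₀ − 0.14200 t); integrating gives ln(m/m₀) = −(Q_out/(Q_in−Q_out)) ln(V/V₀).
m = m₀ (V₀/V)^(Q_out/(Q_in−Q_out)) = 11.1 × (7.97/6.3370)^(-2.1761) = 6.7397 g.
C = m/V = 6.7397/6.3370 = 1.0636 g/m³.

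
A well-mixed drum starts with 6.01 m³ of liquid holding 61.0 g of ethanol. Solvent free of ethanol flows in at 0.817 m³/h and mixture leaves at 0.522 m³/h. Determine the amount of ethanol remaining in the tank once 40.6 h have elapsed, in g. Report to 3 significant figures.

8.77 g

Let m(t) be the amount of ethanol. Volume: V(t) = V₀ + (Q_in − Q_out) t = 6.01 + 0.29500 t; V(40.6) = 17.987 m³.
No ethanol enters, so dm/dt = −Q_out · (m/V).
dm/m = −Q_out dt/(V₀ + 0.29500 t); integrating gives ln(m/m₀) = −(Q_out/(Q_in−Q_out)) ln(V/V₀).
m = m₀ (V₀/V)^(Q_out/(Q_in−Q_out)) = 61.0 × (6.01/17.987)^(1.7695) = 8.7680 g.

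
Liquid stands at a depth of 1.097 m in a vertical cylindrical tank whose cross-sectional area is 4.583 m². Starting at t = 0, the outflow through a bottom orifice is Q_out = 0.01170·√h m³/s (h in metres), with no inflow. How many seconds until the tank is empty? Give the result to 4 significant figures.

820.5 s

A dh/dt = −Q_out = −0.01170 √h.
Separate and integrate: 2(√h − √h₀) = −(0.01170/A) t.
Tank is empty when √h = 0: t_empty = 2A√h₀/0.01170.
t_empty = 2·4.583·√1.097/0.01170 = 9.16600·1.04738/0.01170 = 820.535 s.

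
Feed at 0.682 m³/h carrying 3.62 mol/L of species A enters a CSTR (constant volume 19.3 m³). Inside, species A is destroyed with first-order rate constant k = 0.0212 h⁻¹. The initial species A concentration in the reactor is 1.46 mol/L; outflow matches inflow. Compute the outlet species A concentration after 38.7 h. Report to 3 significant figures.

Species balance: V dC/dt = Q C_in − Q C − k V C.
This is linear with rate a = Q/V + k = 0.056537 h⁻¹.
C_ss = Q C_in/(Q + kV) = 2.2626 mol/L; C(t) = C_ss + (C₀ − C_ss) e^(−a t).
C(38.7) = 2.2626 + (-0.80258)·e^(−0.056537·38.7) = 2.2626 + (-0.80258)·0.11214 = 2.1726 mol/L.

2.17 mol/L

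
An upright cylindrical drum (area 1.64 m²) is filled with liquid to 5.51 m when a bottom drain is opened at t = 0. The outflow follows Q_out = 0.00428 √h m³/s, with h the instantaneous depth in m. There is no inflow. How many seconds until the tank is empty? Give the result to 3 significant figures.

1800 s

Unsteady balance on liquid volume: A dh/dt = −0.00428 √h.
Separate and integrate: 2(√h − √h₀) = −(0.00428/A) t.
Set h = 0: 2√h₀ = (0.00428/A) t_empty ⇒ t_empty = 2A√h₀/0.00428.
t_empty = 2·1.64·√5.51/0.00428 = 3.2800·2.3473/0.00428 = 1798.9 s.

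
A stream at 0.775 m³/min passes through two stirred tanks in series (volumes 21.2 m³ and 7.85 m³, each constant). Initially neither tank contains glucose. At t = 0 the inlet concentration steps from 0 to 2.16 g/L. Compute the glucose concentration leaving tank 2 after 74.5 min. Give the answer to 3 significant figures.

Each tank obeys Vᵢ dCᵢ/dt = Q(Cᵢ₋₁ − Cᵢ), so τᵢ = Vᵢ/Q.
τ₁ = 21.2/0.775 = 27.355 min; τ₂ = 7.85/0.775 = 10.129 min.
Tank 1: C₁ = C_in(1 − e^(−t/τ₁)). Tank 2 (τ₁ ≠ τ₂): C₂ = C_in[1 − (τ₁ e^(−t/τ₁) − τ₂ e^(−t/τ₂))/(τ₁ − τ₂)].
At t = 74.5: e^(−t/τ₁) = 0.065647, e^(−t/τ₂) = 0.00063933.
C₂ = 2.16·[1 − (27.355·0.065647 − 10.129·0.00063933)/(17.226)] = 2.16·0.89613 = 1.9356 g/L.

1.94 g/L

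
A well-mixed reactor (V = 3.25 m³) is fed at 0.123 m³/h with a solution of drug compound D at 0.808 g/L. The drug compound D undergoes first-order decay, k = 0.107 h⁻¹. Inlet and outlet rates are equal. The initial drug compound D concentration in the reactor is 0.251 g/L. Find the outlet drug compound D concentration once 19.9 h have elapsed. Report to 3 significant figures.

Species balance: V dC/dt = Q C_in − Q C − k V C.
dC/dt = (Q/V) C_in − (Q/V + k) C; effective rate a = Q/V + k = 0.037846 + 0.107 = 0.14485 h⁻¹.
C_ss = Q C_in/(Q + kV) = 0.21112 g/L; C(t) = C_ss + (C₀ − C_ss) e^(−a t).
C(19.9) = 0.21112 + (0.039882)·e^(−0.14485·19.9) = 0.21112 + (0.039882)·0.055998 = 0.21335 g/L.

0.213 g/L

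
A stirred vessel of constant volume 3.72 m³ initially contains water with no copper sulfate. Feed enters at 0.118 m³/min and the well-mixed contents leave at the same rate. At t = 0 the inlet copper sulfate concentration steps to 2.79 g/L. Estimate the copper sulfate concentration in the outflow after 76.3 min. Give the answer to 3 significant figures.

Species balance on the tank: V dC/dt = Q(C_in − C).
Rewrite as dC/dt + C/τ = C_in/τ, τ = V/Q = 31.525 min.
Solution: C(t) = C_in + (C₀ − C_in) e^(−t/τ).
C(76.3) = 2.79 + (0 − 2.79)·e^(−76.3/31.525) = 2.79 + (-2.7900)·0.088898 = 2.5420 g/L.

2.54 g/L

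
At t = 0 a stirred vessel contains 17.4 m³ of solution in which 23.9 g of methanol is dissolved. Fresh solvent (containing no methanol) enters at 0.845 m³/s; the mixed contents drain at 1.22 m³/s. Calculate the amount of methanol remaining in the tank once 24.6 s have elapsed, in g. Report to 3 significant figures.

Total volume: dV/dt = Q_in − Q_out = -0.37500 m³/s, so V(t) = 17.4 − 0.37500 t and V(24.6) = 8.1750 m³.
No methanol enters, so dm/dt = −Q_out · (m/V).
dm/m = −Q_out dt/(V₀ − 0.37500 t); integrating gives ln(m/m₀) = −(Q_out/(Q_in−Q_out)) ln(V/V₀).
m = m₀ (V₀/V)^(Q_out/(Q_in−Q_out)) = 23.9 × (17.4/8.1750)^(-3.2533) = 2.0469 g.

2.05 g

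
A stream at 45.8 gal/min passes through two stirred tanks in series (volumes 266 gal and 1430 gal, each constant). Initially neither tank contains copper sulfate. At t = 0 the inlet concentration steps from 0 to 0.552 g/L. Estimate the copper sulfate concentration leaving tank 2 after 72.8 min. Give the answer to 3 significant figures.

0.486 g/L

Each tank obeys Vᵢ dCᵢ/dt = Q(Cᵢ₋₁ − Cᵢ), so τᵢ = Vᵢ/Q.
τ₁ = 266/45.8 = 5.8079 min; τ₂ = 1430/45.8 = 31.223 min.
Solving the cascade with C₁(0)=C₂(0)=0 gives C₂(t) = C_in[1 − (τ₁ e^(−t/τ₁) − τ₂ e^(−t/τ₂))/(τ₁ − τ₂)].
At t = 72.8: e^(−t/τ₁) = 3.5994e-06, e^(−t/τ₂) = 0.097137.
C₂ = 0.552·[1 − (5.8079·3.5994e-06 − 31.223·0.097137)/(-25.415)] = 0.552·0.88067 = 0.48613 g/L.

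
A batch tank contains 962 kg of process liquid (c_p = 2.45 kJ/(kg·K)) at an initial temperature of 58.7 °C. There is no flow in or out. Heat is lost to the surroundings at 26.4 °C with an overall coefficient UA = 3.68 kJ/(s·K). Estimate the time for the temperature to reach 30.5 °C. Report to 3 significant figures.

1320 s

Unsteady energy balance on the tank contents: M c_p dT/dt = −UA(T − T_amb).
τ = M c_p/UA = 640.46 s; T_ss = T_amb = 26.400 °C.
T(t) = T_ss + (T₀ − T_ss)e^(−t/τ); set T = 30.5:
t = −τ ln[(T − T_ss)/(T₀ − T_ss)] = −640.46 · ln(0.12693) = 1322.0 s.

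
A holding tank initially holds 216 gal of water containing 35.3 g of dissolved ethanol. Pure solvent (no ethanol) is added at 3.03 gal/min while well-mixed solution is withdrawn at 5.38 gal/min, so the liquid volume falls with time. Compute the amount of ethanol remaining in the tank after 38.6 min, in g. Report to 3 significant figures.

10.1 g

Total volume: dV/dt = Q_in − Q_out = -2.3500 gal/min, so V(t) = 216 − 2.3500 t and V(38.6) = 125.29 gal.
Solute balance: dm/dt = 0 − Q_out C = −Q_out m/V(t).
Separate: dm/m = −Q_out dt/V(t) ⇒ ln(m/m₀) = −(Q_out/(Q_in−Q_out)) ln(V/V₀).
m = m₀ (V₀/V)^(Q_out/(Q_in−Q_out)) = 35.3 × (216/125.29)^(-2.2894) = 10.145 g.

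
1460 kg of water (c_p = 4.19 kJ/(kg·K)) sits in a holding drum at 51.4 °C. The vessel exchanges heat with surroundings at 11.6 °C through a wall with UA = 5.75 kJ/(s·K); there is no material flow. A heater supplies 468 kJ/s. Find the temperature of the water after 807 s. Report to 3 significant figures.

Lumped-capacitance energy balance: M c_p dT/dt = UA(T_amb − T) + Q̇.
dT/dt = (T_ss − T)/τ with T_ss = T_amb + Q̇/UA = 11.6 + 468/5.75 = 92.991 °C, τ = M c_p/UA = 1460·4.19/5.75 = 1063.9 s.
Solution: T(t) = T_ss + (T₀ − T_ss) e^(−t/τ).
T(807) = 92.991 + (-41.591)·0.46835 = 73.512 °C.

73.5 °C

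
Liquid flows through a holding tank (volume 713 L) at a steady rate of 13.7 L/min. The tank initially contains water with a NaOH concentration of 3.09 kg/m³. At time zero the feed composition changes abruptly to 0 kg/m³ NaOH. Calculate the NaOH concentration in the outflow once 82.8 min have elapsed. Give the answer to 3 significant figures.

Species balance on the tank: V dC/dt = Q(C_in − C).
Time constant τ = V/Q = 713/13.7 = 52.044 min.
C approaches C_in exponentially: C(t) = C_in + (C₀ − C_in) e^(−t/τ).
C(82.8) = 0 + (3.09 − 0)·e^(−82.8/52.044) = 0 + (3.0900)·0.20373 = 0.62952 kg/m³.

0.630 kg/m³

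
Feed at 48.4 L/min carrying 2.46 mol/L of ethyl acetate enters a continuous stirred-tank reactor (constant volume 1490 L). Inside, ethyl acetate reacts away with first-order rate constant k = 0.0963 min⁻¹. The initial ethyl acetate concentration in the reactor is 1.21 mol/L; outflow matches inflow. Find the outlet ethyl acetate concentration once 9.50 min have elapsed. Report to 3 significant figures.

Accumulation = in − out − consumed: V dC/dt = Q C_in − Q C − k V C.
dC/dt = (Q/V) C_in − (Q/V + k) C; effective rate a = Q/V + k = 0.032483 + 0.0963 = 0.12878 min⁻¹.
C_ss = Q C_in/(Q + kV) = 0.62049 mol/L; C(t) = C_ss + (C₀ − C_ss) e^(−a t).
C(9.50) = 0.62049 + (0.58951)·e^(−0.12878·9.50) = 0.62049 + (0.58951)·0.29422 = 0.79393 mol/L.

0.794 mol/L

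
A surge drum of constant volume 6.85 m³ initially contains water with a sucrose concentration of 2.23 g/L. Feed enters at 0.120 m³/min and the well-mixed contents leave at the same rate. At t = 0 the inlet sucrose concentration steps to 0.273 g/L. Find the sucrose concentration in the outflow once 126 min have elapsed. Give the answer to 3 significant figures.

Unsteady species balance (constant V, well mixed): V dC/dt = Q(C_in − C).
Time constant τ = V/Q = 6.85/0.120 = 57.083 min.
C approaches C_in exponentially: C(t) = C_in + (C₀ − C_in) e^(−t/τ).
C(126) = 0.273 + (2.23 − 0.273)·e^(−126/57.083) = 0.273 + (1.9570)·0.11000 = 0.48826 g/L.

0.488 g/L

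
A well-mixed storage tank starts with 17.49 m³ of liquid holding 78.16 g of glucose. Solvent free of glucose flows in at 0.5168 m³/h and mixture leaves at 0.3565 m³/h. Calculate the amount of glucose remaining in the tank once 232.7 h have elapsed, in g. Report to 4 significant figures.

6.167 g

Let m(t) be the amount of glucose. Volume: V(t) = V₀ + (Q_in − Q_out) t = 17.49 + 0.160300 t; V(232.7) = 54.7918 m³.
Species balance (pure solvent in): dm/dt = −Q_out · m/V(t).
dm/m = −Q_out dt/(V₀ + 0.160300 t); integrating gives ln(m/m₀) = −(Q_out/(Q_in−Q_out)) ln(V/V₀).
m = m₀ (V₀/V)^(Q_out/(Q_in−Q_out)) = 78.16 × (17.49/54.7918)^(2.22396) = 6.16691 g.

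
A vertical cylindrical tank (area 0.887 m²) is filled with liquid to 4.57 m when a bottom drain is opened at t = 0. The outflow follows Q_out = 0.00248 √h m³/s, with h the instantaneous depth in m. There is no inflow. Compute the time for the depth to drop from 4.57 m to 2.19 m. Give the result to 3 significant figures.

Accumulation of liquid (constant cross-section A): A dh/dt = −0.00248 √h.
This is separable: 2 d(√h)/dt = −0.00248/A, so √h = √h₀ − (0.00248/(2A)) t.
t = 2A(√h₀ − √h)/0.00248 = 2·0.887·(√4.57 − √2.19)/0.00248
  = 1.7740 × (2.1378 − 1.4799) / 0.00248 = 470.60 s.

471 s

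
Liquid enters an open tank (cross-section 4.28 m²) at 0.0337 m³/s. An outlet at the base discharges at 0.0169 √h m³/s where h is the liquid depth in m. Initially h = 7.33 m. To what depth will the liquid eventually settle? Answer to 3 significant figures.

A dh/dt = Q_in − 0.0169 √h. Steady state requires inflow = outflow:
Q_in = 0.0169 √h_ss ⇒ √h_ss = 0.0337/0.0169 = 1.9941.
h_ss = 1.9941² = 3.9764 m. (Since h₀ = 7.33 m > h_ss, the level will fall toward this value.)

3.98 m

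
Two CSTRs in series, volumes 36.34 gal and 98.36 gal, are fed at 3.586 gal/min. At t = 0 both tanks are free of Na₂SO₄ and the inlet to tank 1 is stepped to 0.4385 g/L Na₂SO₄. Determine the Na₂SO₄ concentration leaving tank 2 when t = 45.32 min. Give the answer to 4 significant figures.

Species balance on tank i: dCᵢ/dt = (Cᵢ₋₁ − Cᵢ)/τᵢ with τᵢ = Vᵢ/Q.
τ₁ = 36.34/3.586 = 10.1339 min; τ₂ = 98.36/3.586 = 27.4289 min.
Tank 1: C₁ = C_in(1 − e^(−t/τ₁)). Tank 2 (τ₁ ≠ τ₂): C₂ = C_in[1 − (τ₁ e^(−t/τ₁) − τ₂ e^(−t/τ₂))/(τ₁ − τ₂)].
At t = 45.32: e^(−t/τ₁) = 0.0114229, e^(−t/τ₂) = 0.191614.
C₂ = 0.4385·[1 − (10.1339·0.0114229 − 27.4289·0.191614)/(-17.2950)] = 0.4385·0.702805 = 0.308180 g/L.

0.3082 g/L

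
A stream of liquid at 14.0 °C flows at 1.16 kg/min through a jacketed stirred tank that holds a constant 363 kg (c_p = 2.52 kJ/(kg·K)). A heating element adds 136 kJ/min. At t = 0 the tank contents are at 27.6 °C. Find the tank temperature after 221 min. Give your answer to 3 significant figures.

Unsteady energy balance on the tank contents: M c_p dT/dt = ṁ c_p (T_in − T) + 136.
Rearrange: dT/dt = (T_ss − T)/τ with τ = M/ṁ = 312.93 min and T_ss = T_in + Q̇/(ṁ c_p) = 60.524 °C.
T approaches T_ss exponentially: T(t) = T_ss + (T₀ − T_ss) e^(−t/τ).
T(221) = 60.524 + (-32.924)·e^(−221/312.93) = 60.524 + (-32.924)·0.49350 = 44.276 °C.

44.3 °C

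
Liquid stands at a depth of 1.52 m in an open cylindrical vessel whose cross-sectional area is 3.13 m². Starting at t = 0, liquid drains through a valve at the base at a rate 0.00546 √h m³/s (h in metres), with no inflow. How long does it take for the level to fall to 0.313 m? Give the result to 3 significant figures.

With no inflow, A dh/dt = −0.00546 √h.
Separate and integrate: 2(√h − √h₀) = −(0.00546/A) t.
t = 2A(√h₀ − √h)/0.00546 = 2·3.13·(√1.52 − √0.313)/0.00546
  = 6.2600 × (1.2329 − 0.55946) / 0.00546 = 772.09 s.

772 s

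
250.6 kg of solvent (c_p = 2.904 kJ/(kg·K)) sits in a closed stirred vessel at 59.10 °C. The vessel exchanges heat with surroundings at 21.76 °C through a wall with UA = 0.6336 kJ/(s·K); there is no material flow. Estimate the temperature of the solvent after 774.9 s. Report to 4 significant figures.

40.78 °C

Heat balance on the well-mixed liquid: M c_p dT/dt = −UA(T − T_amb).
dT/dt = (T_ss − T)/τ with T_ss = T_amb = 21.7600 °C, τ = M c_p/UA = 250.6·2.904/0.6336 = 1148.58 s.
This is linear first-order; T(t) = T_ss + (T₀ − T_ss) e^(−t/τ).
T(774.9) = 21.7600 + (37.3400)·0.509331 = 40.7784 °C.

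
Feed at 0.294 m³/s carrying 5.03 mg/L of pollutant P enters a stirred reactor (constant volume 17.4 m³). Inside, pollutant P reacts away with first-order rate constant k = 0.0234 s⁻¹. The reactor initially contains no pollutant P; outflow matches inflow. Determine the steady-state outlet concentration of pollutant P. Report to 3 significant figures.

2.11 mg/L

Species balance: V dC/dt = Q C_in − Q C − k V C.
Steady state (dC/dt = 0): C_ss = Q C_in/(Q + kV) = C_in/(1 + kV/Q).
C_ss = 0.294·5.03/(0.294 + 0.0234·17.4) = 1.4788/0.70116 = 2.1091 mg/L.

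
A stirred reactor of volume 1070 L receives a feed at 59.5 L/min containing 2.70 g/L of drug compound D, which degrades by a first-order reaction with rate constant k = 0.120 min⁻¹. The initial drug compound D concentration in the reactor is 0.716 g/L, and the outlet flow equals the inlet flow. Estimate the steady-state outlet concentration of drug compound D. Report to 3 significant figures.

V dC/dt = Q(C_in − C) − k V C.
Steady state (dC/dt = 0): C_ss = Q C_in/(Q + kV) = C_in/(1 + kV/Q).
C_ss = 59.5·2.70/(59.5 + 0.120·1070) = 160.65/187.90 = 0.85498 g/L.

0.855 g/L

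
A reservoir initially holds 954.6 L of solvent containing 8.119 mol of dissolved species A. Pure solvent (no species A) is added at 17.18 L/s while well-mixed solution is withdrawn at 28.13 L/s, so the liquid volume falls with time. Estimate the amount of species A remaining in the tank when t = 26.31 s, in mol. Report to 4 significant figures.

Total volume: dV/dt = Q_in − Q_out = -10.9500 L/s, so V(t) = 954.6 − 10.9500 t and V(26.31) = 666.505 L.
Solute balance: dm/dt = 0 − Q_out C = −Q_out m/V(t).
dm/m = −Q_out dt/(V₀ − 10.9500 t); integrating gives ln(m/m₀) = −(Q_out/(Q_in−Q_out)) ln(V/V₀).
m = m₀ (V₀/V)^(Q_out/(Q_in−Q_out)) = 8.119 × (954.6/666.505)^(-2.56895) = 3.22627 mol.

3.226 mol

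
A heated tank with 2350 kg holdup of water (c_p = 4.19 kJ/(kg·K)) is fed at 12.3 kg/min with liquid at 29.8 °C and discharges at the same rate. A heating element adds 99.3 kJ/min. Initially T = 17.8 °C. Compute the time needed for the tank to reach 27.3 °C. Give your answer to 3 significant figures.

219 min

M c_p dT/dt = ṁ c_p (T_in − T) + Q̇.
τ = M/ṁ = 191.06 min; T_ss = T_in + Q̇/(ṁ c_p) = 31.727 °C.
T(t) = T_ss + (T₀ − T_ss) e^(−t/τ). Set T = 27.3:
e^(−t/τ) = (27.3 − 31.727)/(17.8 − 31.727) = 0.31786
t = −191.06 · ln(0.31786) = 218.98 min.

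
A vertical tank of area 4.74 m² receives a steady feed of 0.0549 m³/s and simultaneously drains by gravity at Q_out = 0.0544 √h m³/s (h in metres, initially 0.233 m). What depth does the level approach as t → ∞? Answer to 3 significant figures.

1.02 m

A dh/dt = Q_in − 0.0544 √h. Steady state requires inflow = outflow:
Q_in = 0.0544 √h_ss ⇒ √h_ss = 0.0549/0.0544 = 1.0092.
h_ss = 1.0092² = 1.0185 m. (Since h₀ = 0.233 m < h_ss, the level will rise toward this value.)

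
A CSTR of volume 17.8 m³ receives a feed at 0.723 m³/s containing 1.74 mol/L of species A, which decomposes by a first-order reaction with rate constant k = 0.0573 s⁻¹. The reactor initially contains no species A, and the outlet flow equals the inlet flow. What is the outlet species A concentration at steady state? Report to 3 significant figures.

0.722 mol/L

Accumulation = in − out − consumed: V dC/dt = Q C_in − Q C − k V C.
Steady state (dC/dt = 0): C_ss = Q C_in/(Q + kV) = C_in/(1 + kV/Q).
C_ss = 0.723·1.74/(0.723 + 0.0573·17.8) = 1.2580/1.7429 = 0.72178 mol/L.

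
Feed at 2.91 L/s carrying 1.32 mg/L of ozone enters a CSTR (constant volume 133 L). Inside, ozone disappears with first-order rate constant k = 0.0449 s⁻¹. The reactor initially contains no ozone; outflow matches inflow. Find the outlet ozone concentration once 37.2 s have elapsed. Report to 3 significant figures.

0.396 mg/L

Accumulation = in − out − consumed: V dC/dt = Q C_in − Q C − k V C.
This is linear with rate a = Q/V + k = 0.066780 s⁻¹.
C_ss = Q C_in/(Q + kV) = 0.43248 mg/L; C(t) = C_ss + (C₀ − C_ss) e^(−a t).
C(37.2) = 0.43248 + (-0.43248)·e^(−0.066780·37.2) = 0.43248 + (-0.43248)·0.083392 = 0.39642 mg/L.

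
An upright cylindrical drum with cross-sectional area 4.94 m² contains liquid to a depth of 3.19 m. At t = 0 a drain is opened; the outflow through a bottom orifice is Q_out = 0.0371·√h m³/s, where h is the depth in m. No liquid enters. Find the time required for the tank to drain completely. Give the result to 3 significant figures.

476 s

With no inflow, A dh/dt = −0.0371 √h.
This is separable: 2 d(√h)/dt = −0.0371/A, so √h = √h₀ − (0.0371/(2A)) t.
Set h = 0: 2√h₀ = (0.0371/A) t_empty ⇒ t_empty = 2A√h₀/0.0371.
t_empty = 2·4.94·√3.19/0.0371 = 9.8800·1.7861/0.0371 = 475.64 s.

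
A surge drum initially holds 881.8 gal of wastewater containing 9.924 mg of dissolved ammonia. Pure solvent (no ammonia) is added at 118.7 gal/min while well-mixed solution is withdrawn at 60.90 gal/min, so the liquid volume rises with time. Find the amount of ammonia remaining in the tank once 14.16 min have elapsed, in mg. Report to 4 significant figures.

4.969 mg

Let m(t) be the amount of ammonia. Volume: V(t) = V₀ + (Q_in − Q_out) t = 881.8 + 57.8000 t; V(14.16) = 1700.25 gal.
Species balance (pure solvent in): dm/dt = −Q_out · m/V(t).
Separate: dm/m = −Q_out dt/V(t) ⇒ ln(m/m₀) = −(Q_out/(Q_in−Q_out)) ln(V/V₀).
m = m₀ (V₀/V)^(Q_out/(Q_in−Q_out)) = 9.924 × (881.8/1700.25)^(1.05363) = 4.96880 mg.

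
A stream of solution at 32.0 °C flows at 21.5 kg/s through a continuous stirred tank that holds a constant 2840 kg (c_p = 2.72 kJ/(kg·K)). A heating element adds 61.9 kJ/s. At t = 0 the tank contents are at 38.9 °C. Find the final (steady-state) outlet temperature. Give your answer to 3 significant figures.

M c_p dT/dt = ṁ c_p (T_in − T) + Q̇.
At steady state dT/dt = 0 ⇒ T_ss = T_in + Q̇/(ṁ c_p) = 32.0 + 61.9/(21.5·2.72) = 33.058 °C.

33.1 °C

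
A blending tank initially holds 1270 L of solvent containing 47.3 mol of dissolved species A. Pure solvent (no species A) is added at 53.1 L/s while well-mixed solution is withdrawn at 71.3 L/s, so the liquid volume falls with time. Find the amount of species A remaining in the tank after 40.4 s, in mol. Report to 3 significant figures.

1.60 mol

Total volume: dV/dt = Q_in − Q_out = -18.200 L/s, so V(t) = 1270 − 18.200 t and V(40.4) = 534.72 L.
Species balance (pure solvent in): dm/dt = −Q_out · m/V(t).
Separate: dm/m = −Q_out dt/V(t) ⇒ ln(m/m₀) = −(Q_out/(Q_in−Q_out)) ln(V/V₀).
m = m₀ (V₀/V)^(Q_out/(Q_in−Q_out)) = 47.3 × (1270/534.72)^(-3.9176) = 1.5963 mol.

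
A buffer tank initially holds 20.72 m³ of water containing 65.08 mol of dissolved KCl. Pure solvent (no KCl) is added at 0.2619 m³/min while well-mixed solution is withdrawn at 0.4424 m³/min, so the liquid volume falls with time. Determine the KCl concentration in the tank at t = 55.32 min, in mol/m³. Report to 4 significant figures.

1.210 mol/m³

Let m(t) be the amount of KCl. Volume: V(t) = V₀ + (Q_in − Q_out) t = 20.72 − 0.180500 t; V(55.32) = 10.7347 m³.
Solute balance: dm/dt = 0 − Q_out C = −Q_out m/V(t).
dm/m = −Q_out dt/(V₀ − 0.180500 t); integrating gives ln(m/m₀) = −(Q_out/(Q_in−Q_out)) ln(V/V₀).
m = m₀ (V₀/V)^(Q_out/(Q_in−Q_out)) = 65.08 × (20.72/10.7347)^(-2.45097) = 12.9854 mol.
C = m/V = 12.9854/10.7347 = 1.20966 mol/m³.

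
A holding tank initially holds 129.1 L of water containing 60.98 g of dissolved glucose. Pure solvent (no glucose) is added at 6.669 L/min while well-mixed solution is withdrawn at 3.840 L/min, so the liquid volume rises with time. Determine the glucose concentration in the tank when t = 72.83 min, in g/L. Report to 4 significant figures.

0.04984 g/L

Let m(t) be the amount of glucose. Volume: V(t) = V₀ + (Q_in − Q_out) t = 129.1 + 2.82900 t; V(72.83) = 335.136 L.
Species balance (pure solvent in): dm/dt = −Q_out · m/V(t).
Separate: dm/m = −Q_out dt/V(t) ⇒ ln(m/m₀) = −(Q_out/(Q_in−Q_out)) ln(V/V₀).
m = m₀ (V₀/V)^(Q_out/(Q_in−Q_out)) = 60.98 × (129.1/335.136)^(1.35737) = 16.7046 g.
C = m/V = 16.7046/335.136 = 0.0498442 g/L.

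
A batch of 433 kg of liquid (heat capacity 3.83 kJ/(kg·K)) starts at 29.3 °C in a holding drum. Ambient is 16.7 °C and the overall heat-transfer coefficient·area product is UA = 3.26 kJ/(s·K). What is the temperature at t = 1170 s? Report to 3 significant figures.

18.0 °C

Heat balance on the well-mixed liquid: M c_p dT/dt = −UA(T − T_amb).
dT/dt = (T_ss − T)/τ with T_ss = T_amb = 16.700 °C, τ = M c_p/UA = 433·3.83/3.26 = 508.71 s.
This is linear first-order; T(t) = T_ss + (T₀ − T_ss) e^(−t/τ).
T(1170) = 16.700 + (12.600)·0.10026 = 17.963 °C.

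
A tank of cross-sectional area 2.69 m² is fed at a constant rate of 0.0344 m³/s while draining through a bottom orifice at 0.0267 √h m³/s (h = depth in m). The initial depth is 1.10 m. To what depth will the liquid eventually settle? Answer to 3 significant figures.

1.66 m

Level balance: A dh/dt = 0.0344 − 0.0267 √h. Setting dh/dt = 0:
Q_in = 0.0267 √h_ss ⇒ √h_ss = 0.0344/0.0267 = 1.2884.
h_ss = 1.2884² = 1.6599 m. (Since h₀ = 1.10 m < h_ss, the level will rise toward this value.)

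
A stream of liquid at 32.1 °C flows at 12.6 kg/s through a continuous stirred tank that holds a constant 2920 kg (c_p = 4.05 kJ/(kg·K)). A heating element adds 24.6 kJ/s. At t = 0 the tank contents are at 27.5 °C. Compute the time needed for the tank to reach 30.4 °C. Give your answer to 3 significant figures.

196 s

Unsteady energy balance on the tank contents: M c_p dT/dt = ṁ c_p (T_in − T) + 24.6.
τ = M/ṁ = 231.75 s; T_ss = T_in + Q̇/(ṁ c_p) = 32.582 °C.
T(t) = T_ss + (T₀ − T_ss) e^(−t/τ). Set T = 30.4:
e^(−t/τ) = (30.4 − 32.582)/(27.5 − 32.582) = 0.42937
t = −231.75 · ln(0.42937) = 195.93 s.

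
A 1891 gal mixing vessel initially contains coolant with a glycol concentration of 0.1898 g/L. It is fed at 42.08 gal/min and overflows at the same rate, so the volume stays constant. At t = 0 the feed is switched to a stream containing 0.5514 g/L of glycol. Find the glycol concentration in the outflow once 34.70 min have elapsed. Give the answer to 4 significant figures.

Transient balance on the dissolved component: V dC/dt = Q(C_in − C).
Time constant τ = V/Q = 1891/42.08 = 44.9382 min.
Solution: C(t) = C_in + (C₀ − C_in) e^(−t/τ).
C(34.70) = 0.5514 + (0.1898 − 0.5514)·e^(−34.70/44.9382) = 0.5514 + (-0.361600)·0.462009 = 0.384338 g/L.

0.3843 g/L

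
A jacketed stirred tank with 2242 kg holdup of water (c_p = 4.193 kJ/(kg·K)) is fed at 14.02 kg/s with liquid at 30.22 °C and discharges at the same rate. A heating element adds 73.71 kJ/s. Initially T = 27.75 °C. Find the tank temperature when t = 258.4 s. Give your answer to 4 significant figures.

30.73 °C

First-law balance (no shaft work): M c_p dT/dt = ṁ c_p (T_in − T) + 73.71.
τ = M/ṁ = 159.914 s; T_ss = T_in + Q̇/(ṁ c_p) = 30.22 + 73.71/(14.02·4.193) = 31.4739 °C.
This is linear first-order; T(t) = T_ss + (T₀ − T_ss) e^(−t/τ).
T(258.4) = 31.4739 + (-3.72387)·e^(−258.4/159.914) = 31.4739 + (-3.72387)·0.198719 = 30.7339 °C.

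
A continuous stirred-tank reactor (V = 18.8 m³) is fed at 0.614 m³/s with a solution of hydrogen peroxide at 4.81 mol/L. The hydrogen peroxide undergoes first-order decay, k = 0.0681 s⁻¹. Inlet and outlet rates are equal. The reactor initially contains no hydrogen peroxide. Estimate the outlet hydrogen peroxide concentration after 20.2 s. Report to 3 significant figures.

V dC/dt = Q(C_in − C) − k V C.
This is linear with rate a = Q/V + k = 0.10076 s⁻¹.
C_ss = Q C_in/(Q + kV) = 1.5591 mol/L; C(t) = C_ss + (C₀ − C_ss) e^(−a t).
C(20.2) = 1.5591 + (-1.5591)·e^(−0.10076·20.2) = 1.5591 + (-1.5591)·0.13064 = 1.3554 mol/L.

1.36 mol/L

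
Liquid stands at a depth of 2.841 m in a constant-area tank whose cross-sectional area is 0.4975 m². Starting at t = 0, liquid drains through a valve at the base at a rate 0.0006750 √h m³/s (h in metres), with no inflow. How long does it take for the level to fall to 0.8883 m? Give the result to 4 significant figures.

1095 s

Volume balance on the tank: A dh/dt = −0.0006750 √h.
∫ h^(−1/2) dh = −(0.0006750/A) ∫ dt, giving 2√h = 2√h₀ − (0.0006750/A) t.
t = 2A(√h₀ − √h)/0.0006750 = 2·0.4975·(√2.841 − √0.8883)/0.0006750
  = 0.995000 × (1.68553 − 0.942497) / 0.0006750 = 1095.28 s.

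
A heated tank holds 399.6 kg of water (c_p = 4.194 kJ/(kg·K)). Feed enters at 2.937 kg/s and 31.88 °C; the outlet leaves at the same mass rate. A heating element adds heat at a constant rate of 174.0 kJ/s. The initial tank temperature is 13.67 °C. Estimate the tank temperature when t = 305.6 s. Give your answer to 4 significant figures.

Energy balance: M c_p dT/dt = ṁ c_p (T_in − T) + 174.0.
Rearrange: dT/dt = (T_ss − T)/τ with τ = M/ṁ = 136.057 s and T_ss = T_in + Q̇/(ṁ c_p) = 46.0059 °C.
Integrating: T(t) = T_ss + (T₀ − T_ss) e^(−t/τ).
T(305.6) = 46.0059 + (-32.3359)·e^(−305.6/136.057) = 46.0059 + (-32.3359)·0.105810 = 42.5845 °C.

42.58 °C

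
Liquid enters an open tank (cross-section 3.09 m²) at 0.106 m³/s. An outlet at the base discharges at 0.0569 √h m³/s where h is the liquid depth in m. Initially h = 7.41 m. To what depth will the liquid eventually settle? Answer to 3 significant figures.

3.47 m

Level balance: A dh/dt = 0.106 − 0.0569 √h. Setting dh/dt = 0:
Q_in = 0.0569 √h_ss ⇒ √h_ss = 0.106/0.0569 = 1.8629.
h_ss = 1.8629² = 3.4705 m. (Since h₀ = 7.41 m > h_ss, the level will fall toward this value.)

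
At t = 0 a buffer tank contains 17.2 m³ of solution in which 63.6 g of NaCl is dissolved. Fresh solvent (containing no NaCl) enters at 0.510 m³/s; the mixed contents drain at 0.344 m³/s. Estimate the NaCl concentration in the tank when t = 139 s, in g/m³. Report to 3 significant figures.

Total volume: dV/dt = Q_in − Q_out = 0.16600 m³/s, so V(t) = 17.2 + 0.16600 t and V(139) = 40.274 m³.
No NaCl enters, so dm/dt = −Q_out · (m/V).
Separate: dm/m = −Q_out dt/V(t) ⇒ ln(m/m₀) = −(Q_out/(Q_in−Q_out)) ln(V/V₀).
m = m₀ (V₀/V)^(Q_out/(Q_in−Q_out)) = 63.6 × (17.2/40.274)^(2.0723) = 10.908 g.
C = m/V = 10.908/40.274 = 0.27085 g/m³.

0.271 g/m³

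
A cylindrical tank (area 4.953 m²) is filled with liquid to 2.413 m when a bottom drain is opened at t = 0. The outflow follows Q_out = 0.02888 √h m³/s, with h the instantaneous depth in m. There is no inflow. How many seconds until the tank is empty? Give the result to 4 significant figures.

532.8 s

Volume balance on the tank: A dh/dt = −0.02888 √h.
This is separable: 2 d(√h)/dt = −0.02888/A, so √h = √h₀ − (0.02888/(2A)) t.
Set h = 0: 2√h₀ = (0.02888/A) t_empty ⇒ t_empty = 2A√h₀/0.02888.
t_empty = 2·4.953·√2.413/0.02888 = 9.90600·1.55338/0.02888 = 532.819 s.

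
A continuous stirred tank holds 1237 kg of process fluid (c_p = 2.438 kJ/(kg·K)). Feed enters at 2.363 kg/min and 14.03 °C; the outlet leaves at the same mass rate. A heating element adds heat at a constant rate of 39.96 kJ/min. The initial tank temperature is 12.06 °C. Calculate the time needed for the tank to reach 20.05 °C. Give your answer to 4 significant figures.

Heat balance on the well-mixed liquid: M c_p dT/dt = ṁ c_p (T_in − T) + 39.96.
τ = M/ṁ = 523.487 min; T_ss = T_in + Q̇/(ṁ c_p) = 20.9663 °C.
T(t) = T_ss + (T₀ − T_ss) e^(−t/τ). Set T = 20.05:
e^(−t/τ) = (20.05 − 20.9663)/(12.06 − 20.9663) = 0.102883
t = −523.487 · ln(0.102883) = 1190.50 min.

1190 min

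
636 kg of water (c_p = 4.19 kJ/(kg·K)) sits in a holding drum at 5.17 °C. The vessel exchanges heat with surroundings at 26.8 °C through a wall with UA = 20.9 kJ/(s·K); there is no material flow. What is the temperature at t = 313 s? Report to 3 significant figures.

24.9 °C

Heat balance on the well-mixed liquid: M c_p dT/dt = −UA(T − T_amb).
dT/dt = (T_ss − T)/τ with T_ss = T_amb = 26.800 °C, τ = M c_p/UA = 636·4.19/20.9 = 127.50 s.
Integrating: T(t) = T_ss + (T₀ − T_ss) e^(−t/τ).
T(313) = 26.800 + (-21.630)·0.085879 = 24.942 °C.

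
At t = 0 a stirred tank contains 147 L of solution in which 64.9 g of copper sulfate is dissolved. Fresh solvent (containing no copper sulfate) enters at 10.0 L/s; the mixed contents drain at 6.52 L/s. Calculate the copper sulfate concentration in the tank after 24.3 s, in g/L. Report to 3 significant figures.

Let m(t) be the amount of copper sulfate. Volume: V(t) = V₀ + (Q_in − Q_out) t = 147 + 3.4800 t; V(24.3) = 231.56 L.
Solute balance: dm/dt = 0 − Q_out C = −Q_out m/V(t).
Separate: dm/m = −Q_out dt/V(t) ⇒ ln(m/m₀) = −(Q_out/(Q_in−Q_out)) ln(V/V₀).
m = m₀ (V₀/V)^(Q_out/(Q_in−Q_out)) = 64.9 × (147/231.56)^(1.8736) = 27.701 g.
C = m/V = 27.701/231.56 = 0.11962 g/L.

0.120 g/L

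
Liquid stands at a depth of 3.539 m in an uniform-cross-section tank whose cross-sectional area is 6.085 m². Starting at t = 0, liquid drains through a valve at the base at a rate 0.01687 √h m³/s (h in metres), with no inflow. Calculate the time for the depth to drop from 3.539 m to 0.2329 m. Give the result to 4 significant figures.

A dh/dt = −Q_out = −0.01687 √h.
Separate and integrate: 2(√h − √h₀) = −(0.01687/A) t.
t = 2A(√h₀ − √h)/0.01687 = 2·6.085·(√3.539 − √0.2329)/0.01687
  = 12.1700 × (1.88122 − 0.482597) / 0.01687 = 1008.97 s.

1009 s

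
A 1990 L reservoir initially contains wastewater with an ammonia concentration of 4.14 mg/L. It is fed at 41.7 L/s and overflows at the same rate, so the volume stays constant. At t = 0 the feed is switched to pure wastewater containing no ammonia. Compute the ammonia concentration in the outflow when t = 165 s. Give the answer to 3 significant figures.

0.130 mg/L

Species balance on the tank: V dC/dt = Q(C_in − C).
Time constant τ = V/Q = 1990/41.7 = 47.722 s.
Solution: C(t) = C_in + (C₀ − C_in) e^(−t/τ).
C(165) = 0 + (4.14 − 0)·e^(−165/47.722) = 0 + (4.1400)·0.031507 = 0.13044 mg/L.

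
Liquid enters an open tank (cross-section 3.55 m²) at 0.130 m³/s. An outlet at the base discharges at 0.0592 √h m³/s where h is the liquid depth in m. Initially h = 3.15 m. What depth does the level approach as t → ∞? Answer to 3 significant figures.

4.82 m

Accumulation of liquid (constant cross-section A): A dh/dt = Q_in − 0.0592 √h. At steady state dh/dt = 0:
Q_in = 0.0592 √h_ss ⇒ √h_ss = 0.130/0.0592 = 2.1959.
h_ss = 2.1959² = 4.8222 m. (Since h₀ = 3.15 m < h_ss, the level will rise toward this value.)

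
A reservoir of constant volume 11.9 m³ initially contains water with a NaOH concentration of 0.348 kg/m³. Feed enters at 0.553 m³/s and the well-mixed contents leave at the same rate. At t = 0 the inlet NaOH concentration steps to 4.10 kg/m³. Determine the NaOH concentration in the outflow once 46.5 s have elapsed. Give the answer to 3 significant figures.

Unsteady species balance (constant V, well mixed): V dC/dt = Q(C_in − C).
So dC/dt = (C_in − C)/τ with τ = V/Q = 11.9/0.553 = 21.519 s.
Solution: C(t) = C_in + (C₀ − C_in) e^(−t/τ).
C(46.5) = 4.10 + (0.348 − 4.10)·e^(−46.5/21.519) = 4.10 + (-3.7520)·0.11522 = 3.6677 kg/m³.

3.67 kg/m³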